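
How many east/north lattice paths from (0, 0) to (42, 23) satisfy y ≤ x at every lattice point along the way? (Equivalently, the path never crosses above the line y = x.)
Number of paths = 105613430714064000

By the reflection principle (André's argument), the number of monotone paths to (42, 23) with n ≤ m that never go above y = x is C(65, 42) − C(65, 43) = 227068876035237600 − 121455445321173600 = 105613430714064000.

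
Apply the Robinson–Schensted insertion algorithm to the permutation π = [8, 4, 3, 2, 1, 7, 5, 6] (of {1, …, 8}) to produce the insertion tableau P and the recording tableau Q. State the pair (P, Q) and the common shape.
P = [1, 5, 6] / [2, 7] / [3] / [4] / [8];  Q = [1, 6, 8] / [2, 7] / [3] / [4] / [5];  common shape = (3, 2, 1, 1, 1)

Row-insert the values π_1, π_2, … into P one at a time, bumping the leftmost entry strictly greater than the inserted value down to the next row. The recording tableau Q records, in position (i, j), the step at which that cell was added to P.
  Insert 8 (step 1): P = [8];  Q = [1]
  Insert 4 (step 2): P = [4] / [8];  Q = [1] / [2]
  Insert 3 (step 3): P = [3] / [4] / [8];  Q = [1] / [2] / [3]
  Insert 2 (step 4): P = [2] / [3] / [4] / [8];  Q = [1] / [2] / [3] / [4]
  Insert 1 (step 5): P = [1] / [2] / [3] / [4] / [8];  Q = [1] / [2] / [3] / [4] / [5]
  Insert 7 (step 6): P = [1, 7] / [2] / [3] / [4] / [8];  Q = [1, 6] / [2] / [3] / [4] / [5]
  Insert 5 (step 7): P = [1, 5] / [2, 7] / [3] / [4] / [8];  Q = [1, 6] / [2, 7] / [3] / [4] / [5]
  Insert 6 (step 8): P = [1, 5, 6] / [2, 7] / [3] / [4] / [8];  Q = [1, 6, 8] / [2, 7] / [3] / [4] / [5]
Final shape: (3, 2, 1, 1, 1).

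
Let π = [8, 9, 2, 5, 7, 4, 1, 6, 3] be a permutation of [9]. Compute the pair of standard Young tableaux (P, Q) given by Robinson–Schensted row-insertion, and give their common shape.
P = [1, 3, 6] / [2, 4] / [5, 7] / [8, 9];  Q = [1, 2, 5] / [3, 4] / [6, 8] / [7, 9];  common shape = (3, 2, 2, 2)

Row-insert the values π_1, π_2, … into P one at a time, bumping the leftmost entry strictly greater than the inserted value down to the next row. The recording tableau Q records, in position (i, j), the step at which that cell was added to P.
  Insert 8 (step 1): P = [8];  Q = [1]
  Insert 9 (step 2): P = [8, 9];  Q = [1, 2]
  Insert 2 (step 3): P = [2, 9] / [8];  Q = [1, 2] / [3]
  Insert 5 (step 4): P = [2, 5] / [8, 9];  Q = [1, 2] / [3, 4]
  Insert 7 (step 5): P = [2, 5, 7] / [8, 9];  Q = [1, 2, 5] / [3, 4]
  Insert 4 (step 6): P = [2, 4, 7] / [5, 9] / [8];  Q = [1, 2, 5] / [3, 4] / [6]
  Insert 1 (step 7): P = [1, 4, 7] / [2, 9] / [5] / [8];  Q = [1, 2, 5] / [3, 4] / [6] / [7]
  Insert 6 (step 8): P = [1, 4, 6] / [2, 7] / [5, 9] / [8];  Q = [1, 2, 5] / [3, 4] / [6, 8] / [7]
  Insert 3 (step 9): P = [1, 3, 6] / [2, 4] / [5, 7] / [8, 9];  Q = [1, 2, 5] / [3, 4] / [6, 8] / [7, 9]
Final shape: (3, 2, 2, 2).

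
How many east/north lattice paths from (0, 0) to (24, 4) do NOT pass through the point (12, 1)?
Number of paths = 14560

Total paths from (0, 0) to (24, 4): C(28, 24) = 20475. Paths through (12, 1): (paths (0, 0) → (12, 1)) × (paths (12, 1) → (24, 4)) = C(13, 12) · C(15, 12) = 13 · 455 = 5915. Avoidance count = 20475 − 5915 = 14560.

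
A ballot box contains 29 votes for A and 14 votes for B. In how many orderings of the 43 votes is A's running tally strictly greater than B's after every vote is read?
Strict-lead orderings = 27341497800

Total orderings of the 43 votes with 29 for A: C(43, 29) = 78378960360. By the Bertrand ballot formula (Cycle Lemma / reflection principle), the number of orderings in which A is strictly ahead of B throughout is (p − q)/(p + q) · C(p + q, p) = (29 − 14)/(29 + 14) · 78378960360 = 27341497800.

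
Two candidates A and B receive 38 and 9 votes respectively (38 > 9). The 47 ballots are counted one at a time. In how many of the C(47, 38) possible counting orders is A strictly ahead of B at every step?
Strict-lead orderings = 840783515

Total orderings of the 47 votes with 38 for A: C(47, 38) = 1362649145. By the Bertrand ballot formula (Cycle Lemma / reflection principle), the number of orderings in which A is strictly ahead of B throughout is (p − q)/(p + q) · C(p + q, p) = (38 − 9)/(38 + 9) · 1362649145 = 840783515.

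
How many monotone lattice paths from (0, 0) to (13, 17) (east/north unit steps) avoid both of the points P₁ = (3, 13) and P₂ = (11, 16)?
Number of paths = 80362805

Inclusion–exclusion. Total paths: C(30, 13) = 119759850. Through P₁: C(16, 3)·C(14, 10) = 560560. Through P₂: C(27, 11)·C(3, 2) = 39113685. Since P₁ is strictly southwest of P₂, a monotone path through both must visit P₁ then P₂; paths through both = C(16, 3)·C(11, 8)·C(3, 2) = 277200. Avoid both = 119759850 − 560560 − 39113685 + 277200 = 80362805.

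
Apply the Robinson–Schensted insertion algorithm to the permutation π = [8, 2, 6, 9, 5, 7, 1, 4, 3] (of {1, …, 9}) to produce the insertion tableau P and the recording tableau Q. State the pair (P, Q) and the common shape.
P = [1, 3, 7] / [2, 4] / [5, 9] / [6] / [8];  Q = [1, 3, 4] / [2, 6] / [5, 8] / [7] / [9];  common shape = (3, 2, 2, 1, 1)

Row-insert the values π_1, π_2, … into P one at a time, bumping the leftmost entry strictly greater than the inserted value down to the next row. The recording tableau Q records, in position (i, j), the step at which that cell was added to P.
  Insert 8 (step 1): P = [8];  Q = [1]
  Insert 2 (step 2): P = [2] / [8];  Q = [1] / [2]
  Insert 6 (step 3): P = [2, 6] / [8];  Q = [1, 3] / [2]
  Insert 9 (step 4): P = [2, 6, 9] / [8];  Q = [1, 3, 4] / [2]
  Insert 5 (step 5): P = [2, 5, 9] / [6] / [8];  Q = [1, 3, 4] / [2] / [5]
  Insert 7 (step 6): P = [2, 5, 7] / [6, 9] / [8];  Q = [1, 3, 4] / [2, 6] / [5]
  Insert 1 (step 7): P = [1, 5, 7] / [2, 9] / [6] / [8];  Q = [1, 3, 4] / [2, 6] / [5] / [7]
  Insert 4 (step 8): P = [1, 4, 7] / [2, 5] / [6, 9] / [8];  Q = [1, 3, 4] / [2, 6] / [5, 8] / [7]
  Insert 3 (step 9): P = [1, 3, 7] / [2, 4] / [5, 9] / [6] / [8];  Q = [1, 3, 4] / [2, 6] / [5, 8] / [7] / [9]
Final shape: (3, 2, 2, 1, 1).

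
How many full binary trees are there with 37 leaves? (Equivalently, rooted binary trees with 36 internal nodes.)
C_36 = 11959798385860453492

These full binary trees are counted by the Catalan number C_n = (1/(n + 1)) · C(2n, n). For n = 36: C_36 = (1/37) · C(72, 36) = 442512540276836779204/37 = 11959798385860453492.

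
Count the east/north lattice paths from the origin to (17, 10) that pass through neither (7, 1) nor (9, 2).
Number of paths = 7298291

Inclusion–exclusion. Total paths: C(27, 17) = 8436285. Through P₁: C(8, 7)·C(19, 10) = 739024. Through P₂: C(11, 9)·C(16, 8) = 707850. Since P₁ is strictly southwest of P₂, a monotone path through both must visit P₁ then P₂; paths through both = C(8, 7)·C(3, 2)·C(16, 8) = 308880. Avoid both = 8436285 − 739024 − 707850 + 308880 = 7298291.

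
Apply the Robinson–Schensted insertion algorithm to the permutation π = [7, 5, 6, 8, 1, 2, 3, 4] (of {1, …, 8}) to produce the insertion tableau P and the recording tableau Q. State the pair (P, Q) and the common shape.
P = [1, 2, 3, 4] / [5, 6, 8] / [7];  Q = [1, 3, 4, 8] / [2, 6, 7] / [5];  common shape = (4, 3, 1)

Row-insert the values π_1, π_2, … into P one at a time, bumping the leftmost entry strictly greater than the inserted value down to the next row. The recording tableau Q records, in position (i, j), the step at which that cell was added to P.
  Insert 7 (step 1): P = [7];  Q = [1]
  Insert 5 (step 2): P = [5] / [7];  Q = [1] / [2]
  Insert 6 (step 3): P = [5, 6] / [7];  Q = [1, 3] / [2]
  Insert 8 (step 4): P = [5, 6, 8] / [7];  Q = [1, 3, 4] / [2]
  Insert 1 (step 5): P = [1, 6, 8] / [5] / [7];  Q = [1, 3, 4] / [2] / [5]
  Insert 2 (step 6): P = [1, 2, 8] / [5, 6] / [7];  Q = [1, 3, 4] / [2, 6] / [5]
  Insert 3 (step 7): P = [1, 2, 3] / [5, 6, 8] / [7];  Q = [1, 3, 4] / [2, 6, 7] / [5]
  Insert 4 (step 8): P = [1, 2, 3, 4] / [5, 6, 8] / [7];  Q = [1, 3, 4, 8] / [2, 6, 7] / [5]
Final shape: (4, 3, 1).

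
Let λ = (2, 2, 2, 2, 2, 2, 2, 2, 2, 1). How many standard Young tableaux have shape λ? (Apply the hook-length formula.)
# SYT of shape (2, 2, 2, 2, 2, 2, 2, 2, 2, 1) = 16796

Hook-length formula: f^λ = n! / Π hook(c), product over all cells c of the Young diagram. For λ = (2, 2, 2, 2, 2, 2, 2, 2, 2, 1), n = 19 boxes. Hook lengths by row (left-to-right, top-to-bottom): [11, 9]; [10, 8]; [9, 7]; [8, 6]; [7, 5]; [6, 4]; [5, 3]; [4, 2]; [3, 1]; [1]. Product of hooks = 7242504192000. So f^λ = 19! / 7242504192000 = 121645100408832000 / 7242504192000 = 16796.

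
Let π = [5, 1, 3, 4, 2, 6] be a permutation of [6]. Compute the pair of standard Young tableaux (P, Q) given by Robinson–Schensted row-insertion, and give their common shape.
P = [1, 2, 4, 6] / [3] / [5];  Q = [1, 3, 4, 6] / [2] / [5];  common shape = (4, 1, 1)

Row-insert the values π_1, π_2, … into P one at a time, bumping the leftmost entry strictly greater than the inserted value down to the next row. The recording tableau Q records, in position (i, j), the step at which that cell was added to P.
  Insert 5 (step 1): P = [5];  Q = [1]
  Insert 1 (step 2): P = [1] / [5];  Q = [1] / [2]
  Insert 3 (step 3): P = [1, 3] / [5];  Q = [1, 3] / [2]
  Insert 4 (step 4): P = [1, 3, 4] / [5];  Q = [1, 3, 4] / [2]
  Insert 2 (step 5): P = [1, 2, 4] / [3] / [5];  Q = [1, 3, 4] / [2] / [5]
  Insert 6 (step 6): P = [1, 2, 4, 6] / [3] / [5];  Q = [1, 3, 4, 6] / [2] / [5]
Final shape: (4, 1, 1).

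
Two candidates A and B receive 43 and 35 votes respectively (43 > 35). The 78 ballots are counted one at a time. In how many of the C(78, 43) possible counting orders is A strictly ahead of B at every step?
Strict-lead orderings = 1860487297922073041760

Total orderings of the 78 votes with 43 for A: C(78, 43) = 18139751154740212157160. By the Bertrand ballot formula (Cycle Lemma / reflection principle), the number of orderings in which A is strictly ahead of B throughout is (p − q)/(p + q) · C(p + q, p) = (43 − 35)/(43 + 35) · 18139751154740212157160 = 1860487297922073041760.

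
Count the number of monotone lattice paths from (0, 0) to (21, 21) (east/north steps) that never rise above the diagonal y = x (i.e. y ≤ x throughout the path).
Number of paths = 24466267020

By the reflection principle (André's argument), the number of monotone paths to (21, 21) with n ≤ m that never go above y = x is C(42, 21) − C(42, 22) = 538257874440 − 513791607420 = 24466267020.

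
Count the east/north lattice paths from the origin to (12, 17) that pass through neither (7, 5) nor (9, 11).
Number of paths = 34749183

Inclusion–exclusion. Total paths: C(29, 12) = 51895935. Through P₁: C(12, 7)·C(17, 5) = 4900896. Through P₂: C(20, 9)·C(9, 3) = 14108640. Since P₁ is strictly southwest of P₂, a monotone path through both must visit P₁ then P₂; paths through both = C(12, 7)·C(8, 2)·C(9, 3) = 1862784. Avoid both = 51895935 − 4900896 − 14108640 + 1862784 = 34749183.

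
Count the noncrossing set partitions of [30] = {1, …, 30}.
C_30 = 3814986502092304

These noncrossing partitions are counted by the Catalan number C_n = (1/(n + 1)) · C(2n, n). For n = 30: C_30 = (1/31) · C(60, 30) = 118264581564861424/31 = 3814986502092304.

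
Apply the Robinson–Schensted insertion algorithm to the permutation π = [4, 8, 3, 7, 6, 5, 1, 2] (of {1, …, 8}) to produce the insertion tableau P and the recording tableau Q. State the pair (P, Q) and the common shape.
P = [1, 2] / [3, 5] / [4, 6] / [7] / [8];  Q = [1, 2] / [3, 4] / [5, 8] / [6] / [7];  common shape = (2, 2, 2, 1, 1)

Row-insert the values π_1, π_2, … into P one at a time, bumping the leftmost entry strictly greater than the inserted value down to the next row. The recording tableau Q records, in position (i, j), the step at which that cell was added to P.
  Insert 4 (step 1): P = [4];  Q = [1]
  Insert 8 (step 2): P = [4, 8];  Q = [1, 2]
  Insert 3 (step 3): P = [3, 8] / [4];  Q = [1, 2] / [3]
  Insert 7 (step 4): P = [3, 7] / [4, 8];  Q = [1, 2] / [3, 4]
  Insert 6 (step 5): P = [3, 6] / [4, 7] / [8];  Q = [1, 2] / [3, 4] / [5]
  Insert 5 (step 6): P = [3, 5] / [4, 6] / [7] / [8];  Q = [1, 2] / [3, 4] / [5] / [6]
  Insert 1 (step 7): P = [1, 5] / [3, 6] / [4] / [7] / [8];  Q = [1, 2] / [3, 4] / [5] / [6] / [7]
  Insert 2 (step 8): P = [1, 2] / [3, 5] / [4, 6] / [7] / [8];  Q = [1, 2] / [3, 4] / [5, 8] / [6] / [7]
Final shape: (2, 2, 2, 1, 1).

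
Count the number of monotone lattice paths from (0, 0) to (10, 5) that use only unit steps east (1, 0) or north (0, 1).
Number of paths = 3003

A monotone lattice path from (0, 0) to (10, 5) consists of 10 east steps and 5 north steps in some order, so it is determined by which 10 of the 15 steps are east. The count is C(15, 10) = 3003.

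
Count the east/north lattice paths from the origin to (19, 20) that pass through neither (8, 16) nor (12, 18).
Number of paths = 65202744735

Inclusion–exclusion. Total paths: C(39, 19) = 68923264410. Through P₁: C(24, 8)·C(15, 11) = 1003917915. Through P₂: C(30, 12)·C(9, 7) = 3113756100. Since P₁ is strictly southwest of P₂, a monotone path through both must visit P₁ then P₂; paths through both = C(24, 8)·C(6, 4)·C(9, 7) = 397154340. Avoid both = 68923264410 − 1003917915 − 3113756100 + 397154340 = 65202744735.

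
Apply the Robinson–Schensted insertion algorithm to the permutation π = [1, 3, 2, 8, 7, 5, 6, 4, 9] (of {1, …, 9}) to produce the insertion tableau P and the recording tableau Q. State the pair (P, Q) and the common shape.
P = [1, 2, 4, 6, 9] / [3, 5] / [7] / [8];  Q = [1, 2, 4, 7, 9] / [3, 5] / [6] / [8];  common shape = (5, 2, 1, 1)

Row-insert the values π_1, π_2, … into P one at a time, bumping the leftmost entry strictly greater than the inserted value down to the next row. The recording tableau Q records, in position (i, j), the step at which that cell was added to P.
  Insert 1 (step 1): P = [1];  Q = [1]
  Insert 3 (step 2): P = [1, 3];  Q = [1, 2]
  Insert 2 (step 3): P = [1, 2] / [3];  Q = [1, 2] / [3]
  Insert 8 (step 4): P = [1, 2, 8] / [3];  Q = [1, 2, 4] / [3]
  Insert 7 (step 5): P = [1, 2, 7] / [3, 8];  Q = [1, 2, 4] / [3, 5]
  Insert 5 (step 6): P = [1, 2, 5] / [3, 7] / [8];  Q = [1, 2, 4] / [3, 5] / [6]
  Insert 6 (step 7): P = [1, 2, 5, 6] / [3, 7] / [8];  Q = [1, 2, 4, 7] / [3, 5] / [6]
  Insert 4 (step 8): P = [1, 2, 4, 6] / [3, 5] / [7] / [8];  Q = [1, 2, 4, 7] / [3, 5] / [6] / [8]
  Insert 9 (step 9): P = [1, 2, 4, 6, 9] / [3, 5] / [7] / [8];  Q = [1, 2, 4, 7, 9] / [3, 5] / [6] / [8]
Final shape: (5, 2, 1, 1).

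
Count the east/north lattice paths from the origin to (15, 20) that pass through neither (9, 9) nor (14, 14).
Number of paths = 2451171520

Inclusion–exclusion. Total paths: C(35, 15) = 3247943160. Through P₁: C(18, 9)·C(17, 6) = 601721120. Through P₂: C(28, 14)·C(7, 1) = 280816200. Since P₁ is strictly southwest of P₂, a monotone path through both must visit P₁ then P₂; paths through both = C(18, 9)·C(10, 5)·C(7, 1) = 85765680. Avoid both = 3247943160 − 601721120 − 280816200 + 85765680 = 2451171520.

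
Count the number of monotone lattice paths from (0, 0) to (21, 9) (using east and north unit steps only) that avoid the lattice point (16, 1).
Number of paths = 14285271

Total paths from (0, 0) to (21, 9): C(30, 21) = 14307150. Paths through (16, 1): (paths (0, 0) → (16, 1)) × (paths (16, 1) → (21, 9)) = C(17, 16) · C(13, 5) = 17 · 1287 = 21879. Avoidance count = 14307150 − 21879 = 14285271.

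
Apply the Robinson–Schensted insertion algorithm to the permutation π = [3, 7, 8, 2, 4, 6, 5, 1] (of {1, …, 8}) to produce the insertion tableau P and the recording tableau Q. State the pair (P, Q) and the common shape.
P = [1, 4, 5] / [2, 6, 8] / [3] / [7];  Q = [1, 2, 3] / [4, 5, 6] / [7] / [8];  common shape = (3, 3, 1, 1)

Row-insert the values π_1, π_2, … into P one at a time, bumping the leftmost entry strictly greater than the inserted value down to the next row. The recording tableau Q records, in position (i, j), the step at which that cell was added to P.
  Insert 3 (step 1): P = [3];  Q = [1]
  Insert 7 (step 2): P = [3, 7];  Q = [1, 2]
  Insert 8 (step 3): P = [3, 7, 8];  Q = [1, 2, 3]
  Insert 2 (step 4): P = [2, 7, 8] / [3];  Q = [1, 2, 3] / [4]
  Insert 4 (step 5): P = [2, 4, 8] / [3, 7];  Q = [1, 2, 3] / [4, 5]
  Insert 6 (step 6): P = [2, 4, 6] / [3, 7, 8];  Q = [1, 2, 3] / [4, 5, 6]
  Insert 5 (step 7): P = [2, 4, 5] / [3, 6, 8] / [7];  Q = [1, 2, 3] / [4, 5, 6] / [7]
  Insert 1 (step 8): P = [1, 4, 5] / [2, 6, 8] / [3] / [7];  Q = [1, 2, 3] / [4, 5, 6] / [7] / [8]
Final shape: (3, 3, 1, 1).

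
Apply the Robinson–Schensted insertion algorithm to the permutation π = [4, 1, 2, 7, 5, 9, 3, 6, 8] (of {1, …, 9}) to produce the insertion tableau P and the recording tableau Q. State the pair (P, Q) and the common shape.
P = [1, 2, 3, 6, 8] / [4, 5, 9] / [7];  Q = [1, 3, 4, 6, 9] / [2, 5, 8] / [7];  common shape = (5, 3, 1)

Row-insert the values π_1, π_2, … into P one at a time, bumping the leftmost entry strictly greater than the inserted value down to the next row. The recording tableau Q records, in position (i, j), the step at which that cell was added to P.
  Insert 4 (step 1): P = [4];  Q = [1]
  Insert 1 (step 2): P = [1] / [4];  Q = [1] / [2]
  Insert 2 (step 3): P = [1, 2] / [4];  Q = [1, 3] / [2]
  Insert 7 (step 4): P = [1, 2, 7] / [4];  Q = [1, 3, 4] / [2]
  Insert 5 (step 5): P = [1, 2, 5] / [4, 7];  Q = [1, 3, 4] / [2, 5]
  Insert 9 (step 6): P = [1, 2, 5, 9] / [4, 7];  Q = [1, 3, 4, 6] / [2, 5]
  Insert 3 (step 7): P = [1, 2, 3, 9] / [4, 5] / [7];  Q = [1, 3, 4, 6] / [2, 5] / [7]
  Insert 6 (step 8): P = [1, 2, 3, 6] / [4, 5, 9] / [7];  Q = [1, 3, 4, 6] / [2, 5, 8] / [7]
  Insert 8 (step 9): P = [1, 2, 3, 6, 8] / [4, 5, 9] / [7];  Q = [1, 3, 4, 6, 9] / [2, 5, 8] / [7]
Final shape: (5, 3, 1).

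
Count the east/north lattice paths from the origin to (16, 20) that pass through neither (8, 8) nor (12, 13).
Number of paths = 4505673810

Inclusion–exclusion. Total paths: C(36, 16) = 7307872110. Through P₁: C(16, 8)·C(20, 8) = 1621233900. Through P₂: C(25, 12)·C(11, 4) = 1716099000. Since P₁ is strictly southwest of P₂, a monotone path through both must visit P₁ then P₂; paths through both = C(16, 8)·C(9, 4)·C(11, 4) = 535134600. Avoid both = 7307872110 − 1621233900 − 1716099000 + 535134600 = 4505673810.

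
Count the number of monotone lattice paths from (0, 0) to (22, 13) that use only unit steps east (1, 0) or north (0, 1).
Number of paths = 1476337800

A monotone lattice path from (0, 0) to (22, 13) consists of 22 east steps and 13 north steps in some order, so it is determined by which 22 of the 35 steps are east. The count is C(35, 22) = 1476337800.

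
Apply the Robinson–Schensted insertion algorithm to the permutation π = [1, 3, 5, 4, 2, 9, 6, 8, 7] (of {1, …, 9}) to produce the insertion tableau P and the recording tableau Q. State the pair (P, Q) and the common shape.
P = [1, 2, 4, 6, 7] / [3, 8] / [5, 9];  Q = [1, 2, 3, 6, 8] / [4, 7] / [5, 9];  common shape = (5, 2, 2)

Row-insert the values π_1, π_2, … into P one at a time, bumping the leftmost entry strictly greater than the inserted value down to the next row. The recording tableau Q records, in position (i, j), the step at which that cell was added to P.
  Insert 1 (step 1): P = [1];  Q = [1]
  Insert 3 (step 2): P = [1, 3];  Q = [1, 2]
  Insert 5 (step 3): P = [1, 3, 5];  Q = [1, 2, 3]
  Insert 4 (step 4): P = [1, 3, 4] / [5];  Q = [1, 2, 3] / [4]
  Insert 2 (step 5): P = [1, 2, 4] / [3] / [5];  Q = [1, 2, 3] / [4] / [5]
  Insert 9 (step 6): P = [1, 2, 4, 9] / [3] / [5];  Q = [1, 2, 3, 6] / [4] / [5]
  Insert 6 (step 7): P = [1, 2, 4, 6] / [3, 9] / [5];  Q = [1, 2, 3, 6] / [4, 7] / [5]
  Insert 8 (step 8): P = [1, 2, 4, 6, 8] / [3, 9] / [5];  Q = [1, 2, 3, 6, 8] / [4, 7] / [5]
  Insert 7 (step 9): P = [1, 2, 4, 6, 7] / [3, 8] / [5, 9];  Q = [1, 2, 3, 6, 8] / [4, 7] / [5, 9]
Final shape: (5, 2, 2).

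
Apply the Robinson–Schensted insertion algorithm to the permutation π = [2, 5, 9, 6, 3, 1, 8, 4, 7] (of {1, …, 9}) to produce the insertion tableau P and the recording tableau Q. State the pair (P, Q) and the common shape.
P = [1, 3, 4, 7] / [2, 6, 8] / [5] / [9];  Q = [1, 2, 3, 7] / [4, 8, 9] / [5] / [6];  common shape = (4, 3, 1, 1)

Row-insert the values π_1, π_2, … into P one at a time, bumping the leftmost entry strictly greater than the inserted value down to the next row. The recording tableau Q records, in position (i, j), the step at which that cell was added to P.
  Insert 2 (step 1): P = [2];  Q = [1]
  Insert 5 (step 2): P = [2, 5];  Q = [1, 2]
  Insert 9 (step 3): P = [2, 5, 9];  Q = [1, 2, 3]
  Insert 6 (step 4): P = [2, 5, 6] / [9];  Q = [1, 2, 3] / [4]
  Insert 3 (step 5): P = [2, 3, 6] / [5] / [9];  Q = [1, 2, 3] / [4] / [5]
  Insert 1 (step 6): P = [1, 3, 6] / [2] / [5] / [9];  Q = [1, 2, 3] / [4] / [5] / [6]
  Insert 8 (step 7): P = [1, 3, 6, 8] / [2] / [5] / [9];  Q = [1, 2, 3, 7] / [4] / [5] / [6]
  Insert 4 (step 8): P = [1, 3, 4, 8] / [2, 6] / [5] / [9];  Q = [1, 2, 3, 7] / [4, 8] / [5] / [6]
  Insert 7 (step 9): P = [1, 3, 4, 7] / [2, 6, 8] / [5] / [9];  Q = [1, 2, 3, 7] / [4, 8, 9] / [5] / [6]
Final shape: (4, 3, 1, 1).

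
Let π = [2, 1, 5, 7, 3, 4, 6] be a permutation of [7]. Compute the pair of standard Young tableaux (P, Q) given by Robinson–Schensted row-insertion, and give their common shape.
P = [1, 3, 4, 6] / [2, 5, 7];  Q = [1, 3, 4, 7] / [2, 5, 6];  common shape = (4, 3)

Row-insert the values π_1, π_2, … into P one at a time, bumping the leftmost entry strictly greater than the inserted value down to the next row. The recording tableau Q records, in position (i, j), the step at which that cell was added to P.
  Insert 2 (step 1): P = [2];  Q = [1]
  Insert 1 (step 2): P = [1] / [2];  Q = [1] / [2]
  Insert 5 (step 3): P = [1, 5] / [2];  Q = [1, 3] / [2]
  Insert 7 (step 4): P = [1, 5, 7] / [2];  Q = [1, 3, 4] / [2]
  Insert 3 (step 5): P = [1, 3, 7] / [2, 5];  Q = [1, 3, 4] / [2, 5]
  Insert 4 (step 6): P = [1, 3, 4] / [2, 5, 7];  Q = [1, 3, 4] / [2, 5, 6]
  Insert 6 (step 7): P = [1, 3, 4, 6] / [2, 5, 7];  Q = [1, 3, 4, 7] / [2, 5, 6]
Final shape: (4, 3).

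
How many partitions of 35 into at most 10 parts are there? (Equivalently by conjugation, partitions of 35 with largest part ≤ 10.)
p(35, parts ≤ 10) = 8070

Use the recurrence p(n, m) = p(n, m−1) + p(n−m, m): either the largest part is < m (count p(n, m−1)) or the largest part is exactly m (remove one copy of m, count p(n−m, m)). With p(0, ·) = 1 this gives p(35, parts ≤ 10) = 8070. (By conjugating Young diagrams, this also counts partitions of 35 into at most 10 parts.)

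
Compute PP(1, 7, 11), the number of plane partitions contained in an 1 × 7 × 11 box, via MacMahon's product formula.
PP(1, 7, 11) = 31824

Evaluate the triple product over i = 1..1, j = 1..7, k = 1..11. The factors are (2/1) · (3/2) · (4/3) · (5/4) · (6/5) · (7/6) · (8/7) · (9/8) · … (77 factors total). The numerators and denominators telescope so the product is an integer; carrying out the multiplication exactly gives PP(1, 7, 11) = 31824.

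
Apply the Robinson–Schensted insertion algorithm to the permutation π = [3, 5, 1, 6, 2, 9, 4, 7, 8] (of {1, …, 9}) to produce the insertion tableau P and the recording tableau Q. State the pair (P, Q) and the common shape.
P = [1, 2, 4, 7, 8] / [3, 5, 6, 9];  Q = [1, 2, 4, 6, 9] / [3, 5, 7, 8];  common shape = (5, 4)

Row-insert the values π_1, π_2, … into P one at a time, bumping the leftmost entry strictly greater than the inserted value down to the next row. The recording tableau Q records, in position (i, j), the step at which that cell was added to P.
  Insert 3 (step 1): P = [3];  Q = [1]
  Insert 5 (step 2): P = [3, 5];  Q = [1, 2]
  Insert 1 (step 3): P = [1, 5] / [3];  Q = [1, 2] / [3]
  Insert 6 (step 4): P = [1, 5, 6] / [3];  Q = [1, 2, 4] / [3]
  Insert 2 (step 5): P = [1, 2, 6] / [3, 5];  Q = [1, 2, 4] / [3, 5]
  Insert 9 (step 6): P = [1, 2, 6, 9] / [3, 5];  Q = [1, 2, 4, 6] / [3, 5]
  Insert 4 (step 7): P = [1, 2, 4, 9] / [3, 5, 6];  Q = [1, 2, 4, 6] / [3, 5, 7]
  Insert 7 (step 8): P = [1, 2, 4, 7] / [3, 5, 6, 9];  Q = [1, 2, 4, 6] / [3, 5, 7, 8]
  Insert 8 (step 9): P = [1, 2, 4, 7, 8] / [3, 5, 6, 9];  Q = [1, 2, 4, 6, 9] / [3, 5, 7, 8]
Final shape: (5, 4).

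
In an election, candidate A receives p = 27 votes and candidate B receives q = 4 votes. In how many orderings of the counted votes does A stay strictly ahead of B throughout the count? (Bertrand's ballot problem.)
Strict-lead orderings = 23345

Total orderings of the 31 votes with 27 for A: C(31, 27) = 31465. By the Bertrand ballot formula (Cycle Lemma / reflection principle), the number of orderings in which A is strictly ahead of B throughout is (p − q)/(p + q) · C(p + q, p) = (27 − 4)/(27 + 4) · 31465 = 23345.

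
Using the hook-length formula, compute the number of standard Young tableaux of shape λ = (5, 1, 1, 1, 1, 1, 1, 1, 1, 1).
# SYT of shape (5, 1, 1, 1, 1, 1, 1, 1, 1, 1) = 715

Hook-length formula: f^λ = n! / Π hook(c), product over all cells c of the Young diagram. For λ = (5, 1, 1, 1, 1, 1, 1, 1, 1, 1), n = 14 boxes. Hook lengths by row (left-to-right, top-to-bottom): [14, 4, 3, 2, 1]; [9]; [8]; [7]; [6]; [5]; [4]; [3]; [2]; [1]. Product of hooks = 121927680. So f^λ = 14! / 121927680 = 87178291200 / 121927680 = 715.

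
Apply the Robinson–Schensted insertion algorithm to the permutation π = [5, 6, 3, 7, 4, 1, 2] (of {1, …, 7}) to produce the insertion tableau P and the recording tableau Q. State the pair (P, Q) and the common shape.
P = [1, 2, 7] / [3, 4] / [5, 6];  Q = [1, 2, 4] / [3, 5] / [6, 7];  common shape = (3, 2, 2)

Row-insert the values π_1, π_2, … into P one at a time, bumping the leftmost entry strictly greater than the inserted value down to the next row. The recording tableau Q records, in position (i, j), the step at which that cell was added to P.
  Insert 5 (step 1): P = [5];  Q = [1]
  Insert 6 (step 2): P = [5, 6];  Q = [1, 2]
  Insert 3 (step 3): P = [3, 6] / [5];  Q = [1, 2] / [3]
  Insert 7 (step 4): P = [3, 6, 7] / [5];  Q = [1, 2, 4] / [3]
  Insert 4 (step 5): P = [3, 4, 7] / [5, 6];  Q = [1, 2, 4] / [3, 5]
  Insert 1 (step 6): P = [1, 4, 7] / [3, 6] / [5];  Q = [1, 2, 4] / [3, 5] / [6]
  Insert 2 (step 7): P = [1, 2, 7] / [3, 4] / [5, 6];  Q = [1, 2, 4] / [3, 5] / [6, 7]
Final shape: (3, 2, 2).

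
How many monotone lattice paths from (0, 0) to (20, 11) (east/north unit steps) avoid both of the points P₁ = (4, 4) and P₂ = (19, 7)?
Number of paths = 64507925

Inclusion–exclusion. Total paths: C(31, 20) = 84672315. Through P₁: C(8, 4)·C(23, 16) = 17160990. Through P₂: C(26, 19)·C(5, 1) = 3289000. Since P₁ is strictly southwest of P₂, a monotone path through both must visit P₁ then P₂; paths through both = C(8, 4)·C(18, 15)·C(5, 1) = 285600. Avoid both = 84672315 − 17160990 − 3289000 + 285600 = 64507925.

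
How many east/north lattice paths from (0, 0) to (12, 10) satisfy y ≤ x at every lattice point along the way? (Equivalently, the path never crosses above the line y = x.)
Number of paths = 149226

By the reflection principle (André's argument), the number of monotone paths to (12, 10) with n ≤ m that never go above y = x is C(22, 12) − C(22, 13) = 646646 − 497420 = 149226.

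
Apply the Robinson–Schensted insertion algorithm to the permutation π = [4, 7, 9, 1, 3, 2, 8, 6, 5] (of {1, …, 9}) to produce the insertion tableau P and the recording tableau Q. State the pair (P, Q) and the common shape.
P = [1, 2, 5] / [3, 6, 8] / [4, 7] / [9];  Q = [1, 2, 3] / [4, 5, 7] / [6, 8] / [9];  common shape = (3, 3, 2, 1)

Row-insert the values π_1, π_2, … into P one at a time, bumping the leftmost entry strictly greater than the inserted value down to the next row. The recording tableau Q records, in position (i, j), the step at which that cell was added to P.
  Insert 4 (step 1): P = [4];  Q = [1]
  Insert 7 (step 2): P = [4, 7];  Q = [1, 2]
  Insert 9 (step 3): P = [4, 7, 9];  Q = [1, 2, 3]
  Insert 1 (step 4): P = [1, 7, 9] / [4];  Q = [1, 2, 3] / [4]
  Insert 3 (step 5): P = [1, 3, 9] / [4, 7];  Q = [1, 2, 3] / [4, 5]
  Insert 2 (step 6): P = [1, 2, 9] / [3, 7] / [4];  Q = [1, 2, 3] / [4, 5] / [6]
  Insert 8 (step 7): P = [1, 2, 8] / [3, 7, 9] / [4];  Q = [1, 2, 3] / [4, 5, 7] / [6]
  Insert 6 (step 8): P = [1, 2, 6] / [3, 7, 8] / [4, 9];  Q = [1, 2, 3] / [4, 5, 7] / [6, 8]
  Insert 5 (step 9): P = [1, 2, 5] / [3, 6, 8] / [4, 7] / [9];  Q = [1, 2, 3] / [4, 5, 7] / [6, 8] / [9]
Final shape: (3, 3, 2, 1).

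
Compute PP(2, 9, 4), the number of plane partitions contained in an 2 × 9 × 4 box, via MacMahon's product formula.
PP(2, 9, 4) = 143143

Evaluate the triple product over i = 1..2, j = 1..9, k = 1..4. The factors are (2/1) · (3/2) · (4/3) · (5/4) · (3/2) · (4/3) · (5/4) · (6/5) · … (72 factors total). The numerators and denominators telescope so the product is an integer; carrying out the multiplication exactly gives PP(2, 9, 4) = 143143.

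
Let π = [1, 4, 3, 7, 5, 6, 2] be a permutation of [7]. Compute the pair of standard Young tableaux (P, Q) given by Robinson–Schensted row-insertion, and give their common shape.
P = [1, 2, 5, 6] / [3, 7] / [4];  Q = [1, 2, 4, 6] / [3, 5] / [7];  common shape = (4, 2, 1)

Row-insert the values π_1, π_2, … into P one at a time, bumping the leftmost entry strictly greater than the inserted value down to the next row. The recording tableau Q records, in position (i, j), the step at which that cell was added to P.
  Insert 1 (step 1): P = [1];  Q = [1]
  Insert 4 (step 2): P = [1, 4];  Q = [1, 2]
  Insert 3 (step 3): P = [1, 3] / [4];  Q = [1, 2] / [3]
  Insert 7 (step 4): P = [1, 3, 7] / [4];  Q = [1, 2, 4] / [3]
  Insert 5 (step 5): P = [1, 3, 5] / [4, 7];  Q = [1, 2, 4] / [3, 5]
  Insert 6 (step 6): P = [1, 3, 5, 6] / [4, 7];  Q = [1, 2, 4, 6] / [3, 5]
  Insert 2 (step 7): P = [1, 2, 5, 6] / [3, 7] / [4];  Q = [1, 2, 4, 6] / [3, 5] / [7]
Final shape: (4, 2, 1).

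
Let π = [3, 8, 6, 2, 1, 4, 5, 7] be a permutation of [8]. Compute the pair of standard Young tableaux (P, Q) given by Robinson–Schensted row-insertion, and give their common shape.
P = [1, 4, 5, 7] / [2, 6] / [3] / [8];  Q = [1, 2, 7, 8] / [3, 6] / [4] / [5];  common shape = (4, 2, 1, 1)

Row-insert the values π_1, π_2, … into P one at a time, bumping the leftmost entry strictly greater than the inserted value down to the next row. The recording tableau Q records, in position (i, j), the step at which that cell was added to P.
  Insert 3 (step 1): P = [3];  Q = [1]
  Insert 8 (step 2): P = [3, 8];  Q = [1, 2]
  Insert 6 (step 3): P = [3, 6] / [8];  Q = [1, 2] / [3]
  Insert 2 (step 4): P = [2, 6] / [3] / [8];  Q = [1, 2] / [3] / [4]
  Insert 1 (step 5): P = [1, 6] / [2] / [3] / [8];  Q = [1, 2] / [3] / [4] / [5]
  Insert 4 (step 6): P = [1, 4] / [2, 6] / [3] / [8];  Q = [1, 2] / [3, 6] / [4] / [5]
  Insert 5 (step 7): P = [1, 4, 5] / [2, 6] / [3] / [8];  Q = [1, 2, 7] / [3, 6] / [4] / [5]
  Insert 7 (step 8): P = [1, 4, 5, 7] / [2, 6] / [3] / [8];  Q = [1, 2, 7, 8] / [3, 6] / [4] / [5]
Final shape: (4, 2, 1, 1).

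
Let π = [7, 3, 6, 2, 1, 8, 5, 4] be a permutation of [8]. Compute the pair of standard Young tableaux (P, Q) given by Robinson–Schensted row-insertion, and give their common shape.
P = [1, 4, 8] / [2, 5] / [3, 6] / [7];  Q = [1, 3, 6] / [2, 7] / [4, 8] / [5];  common shape = (3, 2, 2, 1)

Row-insert the values π_1, π_2, … into P one at a time, bumping the leftmost entry strictly greater than the inserted value down to the next row. The recording tableau Q records, in position (i, j), the step at which that cell was added to P.
  Insert 7 (step 1): P = [7];  Q = [1]
  Insert 3 (step 2): P = [3] / [7];  Q = [1] / [2]
  Insert 6 (step 3): P = [3, 6] / [7];  Q = [1, 3] / [2]
  Insert 2 (step 4): P = [2, 6] / [3] / [7];  Q = [1, 3] / [2] / [4]
  Insert 1 (step 5): P = [1, 6] / [2] / [3] / [7];  Q = [1, 3] / [2] / [4] / [5]
  Insert 8 (step 6): P = [1, 6, 8] / [2] / [3] / [7];  Q = [1, 3, 6] / [2] / [4] / [5]
  Insert 5 (step 7): P = [1, 5, 8] / [2, 6] / [3] / [7];  Q = [1, 3, 6] / [2, 7] / [4] / [5]
  Insert 4 (step 8): P = [1, 4, 8] / [2, 5] / [3, 6] / [7];  Q = [1, 3, 6] / [2, 7] / [4, 8] / [5]
Final shape: (3, 2, 2, 1).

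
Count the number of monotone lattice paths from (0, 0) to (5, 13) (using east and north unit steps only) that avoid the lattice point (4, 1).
Number of paths = 8503

Total paths from (0, 0) to (5, 13): C(18, 5) = 8568. Paths through (4, 1): (paths (0, 0) → (4, 1)) × (paths (4, 1) → (5, 13)) = C(5, 4) · C(13, 1) = 5 · 13 = 65. Avoidance count = 8568 − 65 = 8503.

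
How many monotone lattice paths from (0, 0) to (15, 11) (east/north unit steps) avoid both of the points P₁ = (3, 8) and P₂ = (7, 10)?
Number of paths = 7498328

Inclusion–exclusion. Total paths: C(26, 15) = 7726160. Through P₁: C(11, 3)·C(15, 12) = 75075. Through P₂: C(17, 7)·C(9, 8) = 175032. Since P₁ is strictly southwest of P₂, a monotone path through both must visit P₁ then P₂; paths through both = C(11, 3)·C(6, 4)·C(9, 8) = 22275. Avoid both = 7726160 − 75075 − 175032 + 22275 = 7498328.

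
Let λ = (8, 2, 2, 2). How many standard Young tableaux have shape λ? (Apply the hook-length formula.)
# SYT of shape (8, 2, 2, 2) = 7644

Hook-length formula: f^λ = n! / Π hook(c), product over all cells c of the Young diagram. For λ = (8, 2, 2, 2), n = 14 boxes. Hook lengths by row (left-to-right, top-to-bottom): [11, 10, 6, 5, 4, 3, 2, 1]; [4, 3]; [3, 2]; [2, 1]. Product of hooks = 11404800. So f^λ = 14! / 11404800 = 87178291200 / 11404800 = 7644.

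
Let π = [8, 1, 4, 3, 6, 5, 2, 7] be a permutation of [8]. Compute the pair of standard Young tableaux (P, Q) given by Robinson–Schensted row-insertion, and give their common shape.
P = [1, 2, 5, 7] / [3, 6] / [4] / [8];  Q = [1, 3, 5, 8] / [2, 6] / [4] / [7];  common shape = (4, 2, 1, 1)

Row-insert the values π_1, π_2, … into P one at a time, bumping the leftmost entry strictly greater than the inserted value down to the next row. The recording tableau Q records, in position (i, j), the step at which that cell was added to P.
  Insert 8 (step 1): P = [8];  Q = [1]
  Insert 1 (step 2): P = [1] / [8];  Q = [1] / [2]
  Insert 4 (step 3): P = [1, 4] / [8];  Q = [1, 3] / [2]
  Insert 3 (step 4): P = [1, 3] / [4] / [8];  Q = [1, 3] / [2] / [4]
  Insert 6 (step 5): P = [1, 3, 6] / [4] / [8];  Q = [1, 3, 5] / [2] / [4]
  Insert 5 (step 6): P = [1, 3, 5] / [4, 6] / [8];  Q = [1, 3, 5] / [2, 6] / [4]
  Insert 2 (step 7): P = [1, 2, 5] / [3, 6] / [4] / [8];  Q = [1, 3, 5] / [2, 6] / [4] / [7]
  Insert 7 (step 8): P = [1, 2, 5, 7] / [3, 6] / [4] / [8];  Q = [1, 3, 5, 8] / [2, 6] / [4] / [7]
Final shape: (4, 2, 1, 1).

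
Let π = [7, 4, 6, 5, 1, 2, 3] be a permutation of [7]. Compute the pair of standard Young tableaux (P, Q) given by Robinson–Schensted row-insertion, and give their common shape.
P = [1, 2, 3] / [4, 5] / [6] / [7];  Q = [1, 3, 7] / [2, 6] / [4] / [5];  common shape = (3, 2, 1, 1)

Row-insert the values π_1, π_2, … into P one at a time, bumping the leftmost entry strictly greater than the inserted value down to the next row. The recording tableau Q records, in position (i, j), the step at which that cell was added to P.
  Insert 7 (step 1): P = [7];  Q = [1]
  Insert 4 (step 2): P = [4] / [7];  Q = [1] / [2]
  Insert 6 (step 3): P = [4, 6] / [7];  Q = [1, 3] / [2]
  Insert 5 (step 4): P = [4, 5] / [6] / [7];  Q = [1, 3] / [2] / [4]
  Insert 1 (step 5): P = [1, 5] / [4] / [6] / [7];  Q = [1, 3] / [2] / [4] / [5]
  Insert 2 (step 6): P = [1, 2] / [4, 5] / [6] / [7];  Q = [1, 3] / [2, 6] / [4] / [5]
  Insert 3 (step 7): P = [1, 2, 3] / [4, 5] / [6] / [7];  Q = [1, 3, 7] / [2, 6] / [4] / [5]
Final shape: (3, 2, 1, 1).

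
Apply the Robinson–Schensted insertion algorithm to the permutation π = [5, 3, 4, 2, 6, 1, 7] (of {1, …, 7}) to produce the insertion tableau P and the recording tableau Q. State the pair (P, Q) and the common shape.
P = [1, 4, 6, 7] / [2] / [3] / [5];  Q = [1, 3, 5, 7] / [2] / [4] / [6];  common shape = (4, 1, 1, 1)

Row-insert the values π_1, π_2, … into P one at a time, bumping the leftmost entry strictly greater than the inserted value down to the next row. The recording tableau Q records, in position (i, j), the step at which that cell was added to P.
  Insert 5 (step 1): P = [5];  Q = [1]
  Insert 3 (step 2): P = [3] / [5];  Q = [1] / [2]
  Insert 4 (step 3): P = [3, 4] / [5];  Q = [1, 3] / [2]
  Insert 2 (step 4): P = [2, 4] / [3] / [5];  Q = [1, 3] / [2] / [4]
  Insert 6 (step 5): P = [2, 4, 6] / [3] / [5];  Q = [1, 3, 5] / [2] / [4]
  Insert 1 (step 6): P = [1, 4, 6] / [2] / [3] / [5];  Q = [1, 3, 5] / [2] / [4] / [6]
  Insert 7 (step 7): P = [1, 4, 6, 7] / [2] / [3] / [5];  Q = [1, 3, 5, 7] / [2] / [4] / [6]
Final shape: (4, 1, 1, 1).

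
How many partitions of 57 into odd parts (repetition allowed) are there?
p_odd(57) = 7917

Enumerate partitions using only odd parts via the recurrence o(n, m) = o(n, m−2) + o(n−m, m) over odd m, starting from the largest odd part ≤ n. This gives p_odd(57) = 7917. (Euler's theorem: equals the count of distinct-part partitions.)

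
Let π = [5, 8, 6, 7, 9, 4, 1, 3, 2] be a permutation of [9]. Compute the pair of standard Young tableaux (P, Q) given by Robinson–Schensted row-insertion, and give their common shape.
P = [1, 2, 7, 9] / [3, 6] / [4] / [5] / [8];  Q = [1, 2, 4, 5] / [3, 8] / [6] / [7] / [9];  common shape = (4, 2, 1, 1, 1)

Row-insert the values π_1, π_2, … into P one at a time, bumping the leftmost entry strictly greater than the inserted value down to the next row. The recording tableau Q records, in position (i, j), the step at which that cell was added to P.
  Insert 5 (step 1): P = [5];  Q = [1]
  Insert 8 (step 2): P = [5, 8];  Q = [1, 2]
  Insert 6 (step 3): P = [5, 6] / [8];  Q = [1, 2] / [3]
  Insert 7 (step 4): P = [5, 6, 7] / [8];  Q = [1, 2, 4] / [3]
  Insert 9 (step 5): P = [5, 6, 7, 9] / [8];  Q = [1, 2, 4, 5] / [3]
  Insert 4 (step 6): P = [4, 6, 7, 9] / [5] / [8];  Q = [1, 2, 4, 5] / [3] / [6]
  Insert 1 (step 7): P = [1, 6, 7, 9] / [4] / [5] / [8];  Q = [1, 2, 4, 5] / [3] / [6] / [7]
  Insert 3 (step 8): P = [1, 3, 7, 9] / [4, 6] / [5] / [8];  Q = [1, 2, 4, 5] / [3, 8] / [6] / [7]
  Insert 2 (step 9): P = [1, 2, 7, 9] / [3, 6] / [4] / [5] / [8];  Q = [1, 2, 4, 5] / [3, 8] / [6] / [7] / [9]
Final shape: (4, 2, 1, 1, 1).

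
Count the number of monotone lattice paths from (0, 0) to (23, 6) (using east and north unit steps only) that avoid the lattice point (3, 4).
Number of paths = 466935

Total paths from (0, 0) to (23, 6): C(29, 23) = 475020. Paths through (3, 4): (paths (0, 0) → (3, 4)) × (paths (3, 4) → (23, 6)) = C(7, 3) · C(22, 20) = 35 · 231 = 8085. Avoidance count = 475020 − 8085 = 466935.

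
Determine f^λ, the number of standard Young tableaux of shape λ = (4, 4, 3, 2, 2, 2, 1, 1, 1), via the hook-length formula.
# SYT of shape (4, 4, 3, 2, 2, 2, 1, 1, 1) = 40310400

Hook-length formula: f^λ = n! / Π hook(c), product over all cells c of the Young diagram. For λ = (4, 4, 3, 2, 2, 2, 1, 1, 1), n = 20 boxes. Hook lengths by row (left-to-right, top-to-bottom): [12, 8, 4, 2]; [11, 7, 3, 1]; [9, 5, 1]; [7, 3]; [6, 2]; [5, 1]; [3]; [2]; [1]. Product of hooks = 60354201600. So f^λ = 20! / 60354201600 = 2432902008176640000 / 60354201600 = 40310400.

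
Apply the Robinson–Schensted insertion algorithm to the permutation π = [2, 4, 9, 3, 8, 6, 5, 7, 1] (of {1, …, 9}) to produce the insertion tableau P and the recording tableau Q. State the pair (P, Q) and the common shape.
P = [1, 3, 5, 7] / [2, 6] / [4] / [8] / [9];  Q = [1, 2, 3, 8] / [4, 5] / [6] / [7] / [9];  common shape = (4, 2, 1, 1, 1)

Row-insert the values π_1, π_2, … into P one at a time, bumping the leftmost entry strictly greater than the inserted value down to the next row. The recording tableau Q records, in position (i, j), the step at which that cell was added to P.
  Insert 2 (step 1): P = [2];  Q = [1]
  Insert 4 (step 2): P = [2, 4];  Q = [1, 2]
  Insert 9 (step 3): P = [2, 4, 9];  Q = [1, 2, 3]
  Insert 3 (step 4): P = [2, 3, 9] / [4];  Q = [1, 2, 3] / [4]
  Insert 8 (step 5): P = [2, 3, 8] / [4, 9];  Q = [1, 2, 3] / [4, 5]
  Insert 6 (step 6): P = [2, 3, 6] / [4, 8] / [9];  Q = [1, 2, 3] / [4, 5] / [6]
  Insert 5 (step 7): P = [2, 3, 5] / [4, 6] / [8] / [9];  Q = [1, 2, 3] / [4, 5] / [6] / [7]
  Insert 7 (step 8): P = [2, 3, 5, 7] / [4, 6] / [8] / [9];  Q = [1, 2, 3, 8] / [4, 5] / [6] / [7]
  Insert 1 (step 9): P = [1, 3, 5, 7] / [2, 6] / [4] / [8] / [9];  Q = [1, 2, 3, 8] / [4, 5] / [6] / [7] / [9]
Final shape: (4, 2, 1, 1, 1).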